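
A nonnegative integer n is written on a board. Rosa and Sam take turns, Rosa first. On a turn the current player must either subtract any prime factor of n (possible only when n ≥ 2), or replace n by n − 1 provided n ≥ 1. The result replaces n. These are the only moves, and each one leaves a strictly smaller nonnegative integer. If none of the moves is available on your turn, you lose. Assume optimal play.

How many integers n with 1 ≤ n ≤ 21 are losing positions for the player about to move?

5

Classify positions by backward induction: terminal positions (no move available) are L. From any other position, the mover wins iff some move reaches an L.
n=0: no move → L
n=1: W (go to 0, an L position)
n=2: W (go to 0, an L position)
n=3: W (go to 0, an L position)
n=4: L (options 2(W), 3(W) are all W)
n=5: W (go to 0, an L position)
n=6: W (go to 4, an L position)
n=7: W (go to 0, an L position)
n=8: L (options 6(W), 7(W) are all W)
n=9: W (go to 8, an L position)
n=10: W (go to 8, an L position)
n=11: W (go to 0, an L position)
n=12: L (options 9(W), 10(W), 11(W) are all W)
n=13: W (go to 0, an L position)
n=14: W (go to 12, an L position)
n=15: W (go to 12, an L position)
n=16: L (options 14(W), 15(W) are all W)
n=17: W (go to 0, an L position)
n=18: W (go to 16, an L position)
n=19: W (go to 0, an L position)
n=20: L (options 15(W), 18(W), 19(W) are all W)
n=21: W (go to 20, an L position)
L entries with 1 ≤ n ≤ 21 (n=0 is outside the asked range and is not counted): n = 4, 8, 12, 16, 20; that makes 5.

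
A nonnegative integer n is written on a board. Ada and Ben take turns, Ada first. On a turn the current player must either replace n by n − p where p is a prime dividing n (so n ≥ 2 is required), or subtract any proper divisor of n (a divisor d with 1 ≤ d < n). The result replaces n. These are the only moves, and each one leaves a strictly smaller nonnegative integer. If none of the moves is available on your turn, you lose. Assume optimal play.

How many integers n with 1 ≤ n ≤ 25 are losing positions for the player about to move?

5

Label each position W (a win for the player to move) or L (a loss). A position with no legal move is L; any other position is W exactly when some move reaches an L, and L when every move reaches a W.
n=0: no move → L
n=1: no move → L
n=2: reaches L-position 0 → W
n=3: reaches L-position 0 → W
n=4: only reaches 2(W), 3(W), all W → L
n=5: reaches L-position 0 → W
n=6: reaches L-position 4 → W
n=7: reaches L-position 0 → W
n=8: reaches L-position 4 → W
n=9: only reaches 6(W), 8(W), all W → L
n=10: reaches L-position 9 → W
n=11: reaches L-position 0 → W
n=12: reaches L-position 9 → W
n=13: reaches L-position 0 → W
n=14: only reaches 7(W), 12(W), 13(W), all W → L
n=15: reaches L-position 14 → W
n=16: reaches L-position 14 → W
n=17: reaches L-position 0 → W
n=18: reaches L-position 9 → W
n=19: reaches L-position 0 → W
n=20: only reaches 10(W), 15(W), 16(W), 18(W), 19(W), all W → L
n=21: reaches L-position 14 → W
n=22: reaches L-position 20 → W
n=23: reaches L-position 0 → W
n=24: reaches L-position 20 → W
n=25: reaches L-position 20 → W
L entries with 1 ≤ n ≤ 25 (n=0 is outside the asked range and is not counted): n = 1, 4, 9, 14, 20; that makes 5.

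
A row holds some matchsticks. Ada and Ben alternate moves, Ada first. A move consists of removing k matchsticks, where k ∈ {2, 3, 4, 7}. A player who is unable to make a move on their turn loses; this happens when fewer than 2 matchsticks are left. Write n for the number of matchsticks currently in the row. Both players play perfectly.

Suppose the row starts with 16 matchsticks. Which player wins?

Ada wins.

Build the W/L table. Terminal = L. A non-terminal position is W if it has a move to some L; otherwise it is L.
n=0: no move → L
n=1: no move → L
n=2: reaches L-position 0 → W
n=3: reaches L-position 1 → W
n=4: reaches L-position 1 → W
n=5: reaches L-position 1 → W
n=6: only reaches 4(W), 3(W), 2(W), all W → L
n=7: reaches L-position 0 → W
n=8: reaches L-position 6 → W
n=9: reaches L-position 6 → W
n=10: reaches L-position 6 → W
n=11: only reaches 9(W), 8(W), 7(W), 4(W), all W → L
n=12: only reaches 10(W), 9(W), 8(W), 5(W), all W → L
n=13: reaches L-position 11 → W
n=14: reaches L-position 12 → W
n=15: reaches L-position 12 → W
n=16: reaches L-position 12 → W
From 16 Ada can remove 4, leaving 12, reaching an L position.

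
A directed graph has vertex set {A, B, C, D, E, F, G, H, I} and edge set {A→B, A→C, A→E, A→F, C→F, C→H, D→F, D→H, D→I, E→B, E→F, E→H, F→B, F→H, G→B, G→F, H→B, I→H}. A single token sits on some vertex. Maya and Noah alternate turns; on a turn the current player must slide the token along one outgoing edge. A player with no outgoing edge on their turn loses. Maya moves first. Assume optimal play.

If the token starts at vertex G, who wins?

Use the standard recursion: the mover loses at a terminal position; elsewhere, the mover wins exactly when some move hands the opponent an L position.
Every edge goes from a vertex to one that appears earlier in the order B, H, F, I, D, E, G, C, A, so processing vertices in that order labels each vertex after all of its successors.
B: no outgoing edge → L
H: →B(L), so W
F: →B(L), so W
I: →H(W) only, which is W, so L
D: →I(L), so W
E: →B(L), so W
G: →B(L), so W
C: →F(W), H(W) — all W, so L
A: →C(L), so W
From G Maya can move to B, reaching an L position.

Maya wins.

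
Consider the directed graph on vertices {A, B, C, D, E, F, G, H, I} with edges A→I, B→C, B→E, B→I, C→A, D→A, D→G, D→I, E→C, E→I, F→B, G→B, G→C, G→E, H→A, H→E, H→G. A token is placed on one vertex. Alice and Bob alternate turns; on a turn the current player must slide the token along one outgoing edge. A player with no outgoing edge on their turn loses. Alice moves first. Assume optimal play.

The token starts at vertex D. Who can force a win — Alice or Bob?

Work bottom-up. With no move the player to move loses. Otherwise the position is W if at least one move leads to an L position for the opponent, and L if every move leads to a W.
Every edge goes from a vertex to one that appears earlier in the order I, A, C, E, B, G, D, F, H, so processing vertices in that order labels each vertex after all of its successors.
I: no outgoing edge → L
A: →I(L), so W
C: →A(W) only, which is W, so L
E: →C(L), so W
B: →C(L), so W
G: →C(L), so W
D: →I(L), so W
F: →B(W) only, which is W, so L
H: →G(W), E(W), A(W) — all W, so L
The starting position D is W: Alice should move to I, handing over an L position.

Alice wins.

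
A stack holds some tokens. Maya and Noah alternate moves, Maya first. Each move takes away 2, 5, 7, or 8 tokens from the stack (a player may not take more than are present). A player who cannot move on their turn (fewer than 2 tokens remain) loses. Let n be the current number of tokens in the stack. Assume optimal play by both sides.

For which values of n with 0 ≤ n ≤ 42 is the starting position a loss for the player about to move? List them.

0, 1, 4, 10, 13, 14, 23, 24, 27, 33, 36, 37

Use the standard recursion: the mover loses at a terminal position; elsewhere, the mover wins exactly when some move hands the opponent an L position.
n=0: no move → L
n=1: no move → L
n=2: can move to 0, which is L ⇒ W
n=3: can move to 1, which is L ⇒ W
n=4: the only move is to 2(W), a W ⇒ L
n=5: can move to 0, which is L ⇒ W
n=6: can move to 4, which is L ⇒ W
n=7: can move to 0, which is L ⇒ W
n=8: can move to 1, which is L ⇒ W
n=9: can move to 4, which is L ⇒ W
n=10: moves to 8(W), 5(W), 3(W), 2(W); every one is W ⇒ L
n=11: can move to 4, which is L ⇒ W
n=12: can move to 10, which is L ⇒ W
n=13: moves to 11(W), 8(W), 6(W), 5(W); every one is W ⇒ L
n=14: moves to 12(W), 9(W), 7(W), 6(W); every one is W ⇒ L
n=15: can move to 13, which is L ⇒ W
n=16: can move to 14, which is L ⇒ W
n=17: can move to 10, which is L ⇒ W
n=18: can move to 13, which is L ⇒ W
n=19: can move to 14, which is L ⇒ W
n=20: can move to 13, which is L ⇒ W
n=21: can move to 14, which is L ⇒ W
n=22: can move to 14, which is L ⇒ W
n=23: moves to 21(W), 18(W), 16(W), 15(W); every one is W ⇒ L
n=24: moves to 22(W), 19(W), 17(W), 16(W); every one is W ⇒ L
n=25: can move to 23, which is L ⇒ W
n=26: can move to 24, which is L ⇒ W
n=27: moves to 25(W), 22(W), 20(W), 19(W); every one is W ⇒ L
n=28: can move to 23, which is L ⇒ W
n=29: can move to 27, which is L ⇒ W
n=30: can move to 23, which is L ⇒ W
n=31: can move to 24, which is L ⇒ W
n=32: can move to 27, which is L ⇒ W
n=33: moves to 31(W), 28(W), 26(W), 25(W); every one is W ⇒ L
n=34: can move to 27, which is L ⇒ W
n=35: can move to 33, which is L ⇒ W
n=36: moves to 34(W), 31(W), 29(W), 28(W); every one is W ⇒ L
n=37: moves to 35(W), 32(W), 30(W), 29(W); every one is W ⇒ L
n=38: can move to 36, which is L ⇒ W
n=39: can move to 37, which is L ⇒ W
n=40: can move to 33, which is L ⇒ W
n=41: can move to 36, which is L ⇒ W
n=42: can move to 37, which is L ⇒ W
Reading off the rows marked L gives the requested list; there are 12 such values of n.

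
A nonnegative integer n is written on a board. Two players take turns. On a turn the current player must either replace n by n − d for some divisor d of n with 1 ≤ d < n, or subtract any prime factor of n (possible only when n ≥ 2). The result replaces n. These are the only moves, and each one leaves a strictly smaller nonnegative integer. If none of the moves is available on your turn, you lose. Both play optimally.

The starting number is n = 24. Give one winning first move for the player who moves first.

Move to 20.

Label each position W (a win for the player to move) or L (a loss). A position with no legal move is L; any other position is W exactly when some move reaches an L, and L when every move reaches a W.
n=0: no move → L
n=1: no move → L
n=2: can move to 0, which is L ⇒ W
n=3: can move to 0, which is L ⇒ W
n=4: moves to 2(W), 3(W); every one is W ⇒ L
n=5: can move to 0, which is L ⇒ W
n=6: can move to 4, which is L ⇒ W
n=7: can move to 0, which is L ⇒ W
n=8: can move to 4, which is L ⇒ W
n=9: moves to 6(W), 8(W); every one is W ⇒ L
n=10: can move to 9, which is L ⇒ W
n=11: can move to 0, which is L ⇒ W
n=12: can move to 9, which is L ⇒ W
n=13: can move to 0, which is L ⇒ W
n=14: moves to 7(W), 12(W), 13(W); every one is W ⇒ L
n=15: can move to 14, which is L ⇒ W
n=16: can move to 14, which is L ⇒ W
n=17: can move to 0, which is L ⇒ W
n=18: can move to 9, which is L ⇒ W
n=19: can move to 0, which is L ⇒ W
n=20: moves to 10(W), 15(W), 16(W), 18(W), 19(W); every one is W ⇒ L
n=21: can move to 14, which is L ⇒ W
n=22: can move to 20, which is L ⇒ W
n=23: can move to 0, which is L ⇒ W
n=24: can move to 20, which is L ⇒ W
From 24, the L positions reachable in one move are: 20.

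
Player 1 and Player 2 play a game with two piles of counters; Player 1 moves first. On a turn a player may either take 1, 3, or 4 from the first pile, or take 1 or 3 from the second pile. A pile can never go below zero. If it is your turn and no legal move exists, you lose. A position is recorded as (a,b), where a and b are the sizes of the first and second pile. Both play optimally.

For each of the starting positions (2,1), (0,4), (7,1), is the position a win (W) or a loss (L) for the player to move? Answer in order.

(2,1): W, (0,4): L, (7,1): W

Label each position W (a win for the player to move) or L (a loss). A position with no legal move is L; any other position is W exactly when some move reaches an L, and L when every move reaches a W.
No move ever increases a pile, so every position that can arise here has a ≤ 7 and b ≤ 4; it is enough to label the cells with 0 ≤ a ≤ 7 and 0 ≤ b ≤ 4.
Every move lowers a or b (never raises either), so fill the grid row by row in increasing a, and left to right within a row: each cell's successors are then already labelled.
      b=0  b=1  b=2  b=3  b=4
a=0:    L    W    L    W    L
a=1:    W    L    W    L    W
a=2:    L    W    L    W    L
a=3:    W    L    W    L    W
a=4:    W    W    W    W    W
a=5:    W    W    W    W    W
a=6:    W    W    W    W    W
a=7:    L    W    L    W    L
Cells with no legal move (terminal, hence L): (0,0).
The remaining L cells, each justified by listing all of its moves:
(0,2): only reaches (0,1)(W), which is W → L
(0,4): only reaches (0,3)(W), (0,1)(W), all W → L
(1,1): only reaches (0,1)(W), (1,0)(W), all W → L
(1,3): only reaches (0,3)(W), (1,2)(W), (1,0)(W), all W → L
(2,0): only reaches (1,0)(W), which is W → L
(2,2): only reaches (1,2)(W), (2,1)(W), all W → L
(2,4): only reaches (1,4)(W), (2,3)(W), (2,1)(W), all W → L
(3,1): only reaches (2,1)(W), (0,1)(W), (3,0)(W), all W → L
(3,3): only reaches (2,3)(W), (0,3)(W), (3,2)(W), (3,0)(W), all W → L
(7,0): only reaches (6,0)(W), (4,0)(W), (3,0)(W), all W → L
(7,2): only reaches (6,2)(W), (4,2)(W), (3,2)(W), (7,1)(W), all W → L
(7,4): only reaches (6,4)(W), (4,4)(W), (3,4)(W), (7,3)(W), (7,1)(W), all W → L
Every other cell has at least one move into one of the L cells above, so it is W.
(2,1): the move to (1,1) reaches an L cell, so W
(0,4): one of the L cells justified above, so L
(7,1): the move to (3,1) reaches an L cell, so W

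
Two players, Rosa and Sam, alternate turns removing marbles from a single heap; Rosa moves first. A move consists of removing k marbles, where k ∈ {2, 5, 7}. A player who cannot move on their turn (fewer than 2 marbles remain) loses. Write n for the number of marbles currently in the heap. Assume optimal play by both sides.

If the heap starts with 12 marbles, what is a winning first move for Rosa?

Classify positions by backward induction: terminal positions (no move available) are L. From any other position, the mover wins iff some move reaches an L.
n=0: no move → L
n=1: no move → L
n=2: reaches L-position 0 → W
n=3: reaches L-position 1 → W
n=4: only reaches 2(W), which is W → L
n=5: reaches L-position 0 → W
n=6: reaches L-position 4 → W
n=7: reaches L-position 0 → W
n=8: reaches L-position 1 → W
n=9: reaches L-position 4 → W
n=10: only reaches 8(W), 5(W), 3(W), all W → L
n=11: reaches L-position 4 → W
n=12: reaches L-position 10 → W
From 12, the L positions reachable in one move are: 10.

Remove 2, leaving 10.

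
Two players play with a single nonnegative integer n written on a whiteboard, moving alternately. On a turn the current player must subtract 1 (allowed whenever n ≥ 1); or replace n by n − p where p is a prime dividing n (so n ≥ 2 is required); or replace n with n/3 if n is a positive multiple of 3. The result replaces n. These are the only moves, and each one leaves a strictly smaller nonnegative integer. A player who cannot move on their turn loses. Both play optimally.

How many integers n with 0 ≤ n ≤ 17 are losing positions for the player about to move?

4

Label each position W (a win for the player to move) or L (a loss). A position with no legal move is L; any other position is W exactly when some move reaches an L, and L when every move reaches a W.
n=0: no move → L
n=1: reaches L-position 0 → W
n=2: reaches L-position 0 → W
n=3: reaches L-position 0 → W
n=4: only reaches 2(W), 3(W), all W → L
n=5: reaches L-position 0 → W
n=6: reaches L-position 4 → W
n=7: reaches L-position 0 → W
n=8: only reaches 6(W), 7(W), all W → L
n=9: reaches L-position 8 → W
n=10: reaches L-position 8 → W
n=11: reaches L-position 0 → W
n=12: reaches L-position 4 → W
n=13: reaches L-position 0 → W
n=14: only reaches 7(W), 12(W), 13(W), all W → L
n=15: reaches L-position 14 → W
n=16: reaches L-position 14 → W
n=17: reaches L-position 0 → W
L entries with 0 ≤ n ≤ 17: n = 0, 4, 8, 14; that makes 4.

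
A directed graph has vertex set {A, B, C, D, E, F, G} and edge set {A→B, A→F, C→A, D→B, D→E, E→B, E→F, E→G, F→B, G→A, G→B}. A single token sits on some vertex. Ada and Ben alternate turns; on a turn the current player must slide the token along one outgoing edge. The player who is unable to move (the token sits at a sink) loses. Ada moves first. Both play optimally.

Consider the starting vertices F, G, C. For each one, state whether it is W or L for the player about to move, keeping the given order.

Work bottom-up. With no move the player to move loses. Otherwise the position is W if at least one move leads to an L position for the opponent, and L if every move leads to a W.
Every edge goes from a vertex to one that appears earlier in the order B, F, A, G, E, C, D, so processing vertices in that order labels each vertex after all of its successors.
B: no outgoing edge → L
F: reaches L-position B → W
A: reaches L-position B → W
G: reaches L-position B → W
E: reaches L-position B → W
C: only reaches A(W), which is W → L
D: reaches L-position B → W

F: W, G: W, C: L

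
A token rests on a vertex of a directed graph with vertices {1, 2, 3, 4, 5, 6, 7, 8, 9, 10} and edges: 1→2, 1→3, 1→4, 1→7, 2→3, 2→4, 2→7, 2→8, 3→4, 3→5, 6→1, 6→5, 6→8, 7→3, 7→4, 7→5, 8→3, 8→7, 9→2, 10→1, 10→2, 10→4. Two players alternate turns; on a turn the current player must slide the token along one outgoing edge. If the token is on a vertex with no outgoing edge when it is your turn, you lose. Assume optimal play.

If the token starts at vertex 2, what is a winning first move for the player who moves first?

Build the W/L table. Terminal = L. A non-terminal position is W if it has a move to some L; otherwise it is L.
Every edge goes from a vertex to one that appears earlier in the order 4, 5, 3, 7, 8, 2, 9, 1, 10, 6, so processing vertices in that order labels each vertex after all of its successors.
4: no outgoing edge → L
5: no outgoing edge → L
3: reaches L-position 5 → W
7: reaches L-position 5 → W
8: only reaches 7(W), 3(W), all W → L
2: reaches L-position 8 → W
9: only reaches 2(W), which is W → L
1: reaches L-position 4 → W
10: reaches L-position 4 → W
6: reaches L-position 8 → W
From 2, the L positions reachable in one move are: 8, 4. Any move reaching one of these is winning.

Move to 8.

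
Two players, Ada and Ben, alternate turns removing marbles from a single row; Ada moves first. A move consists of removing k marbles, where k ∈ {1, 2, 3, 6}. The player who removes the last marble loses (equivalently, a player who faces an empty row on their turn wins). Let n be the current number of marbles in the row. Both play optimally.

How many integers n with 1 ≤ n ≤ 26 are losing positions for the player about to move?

Label each position W (a win for the player to move) or L (a loss). A position with no legal move is W; any other position is W exactly when some move reaches an L, and L when every move reaches a W.
n=0: no move; the opponent has just taken the last marble and therefore loses → W
n=1: only reaches 0(W), which is W → L
n=2: reaches L-position 1 → W
n=3: reaches L-position 1 → W
n=4: reaches L-position 1 → W
n=5: only reaches 4(W), 3(W), 2(W), all W → L
n=6: reaches L-position 5 → W
n=7: reaches L-position 5 → W
n=8: reaches L-position 5 → W
n=9: only reaches 8(W), 7(W), 6(W), 3(W), all W → L
n=10: reaches L-position 9 → W
n=11: reaches L-position 9 → W
n=12: reaches L-position 9 → W
n=13: only reaches 12(W), 11(W), 10(W), 7(W), all W → L
n=14: reaches L-position 13 → W
n=15: reaches L-position 13 → W
n=16: reaches L-position 13 → W
n=17: only reaches 16(W), 15(W), 14(W), 11(W), all W → L
n=18: reaches L-position 17 → W
n=19: reaches L-position 17 → W
n=20: reaches L-position 17 → W
n=21: only reaches 20(W), 19(W), 18(W), 15(W), all W → L
n=22: reaches L-position 21 → W
n=23: reaches L-position 21 → W
n=24: reaches L-position 21 → W
n=25: only reaches 24(W), 23(W), 22(W), 19(W), all W → L
n=26: reaches L-position 25 → W
L entries with 1 ≤ n ≤ 26 (the range starts at n=1): n = 1, 5, 9, 13, 17, 21, 25; that makes 7.

7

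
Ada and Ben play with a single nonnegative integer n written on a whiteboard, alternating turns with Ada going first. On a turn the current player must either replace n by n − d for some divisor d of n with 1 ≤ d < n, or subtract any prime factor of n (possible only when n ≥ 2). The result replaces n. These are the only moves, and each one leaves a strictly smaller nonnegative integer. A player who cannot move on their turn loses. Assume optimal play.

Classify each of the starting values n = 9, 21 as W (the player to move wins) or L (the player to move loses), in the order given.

9: L, 21: W

Classify positions by backward induction: terminal positions (no move available) are L. From any other position, the mover wins iff some move reaches an L.
n=0: no move → L
n=1: no move → L
n=2: reaches L-position 0 → W
n=3: reaches L-position 0 → W
n=4: only reaches 2(W), 3(W), all W → L
n=5: reaches L-position 0 → W
n=6: reaches L-position 4 → W
n=7: reaches L-position 0 → W
n=8: reaches L-position 4 → W
n=9: only reaches 6(W), 8(W), all W → L
n=10: reaches L-position 9 → W
n=11: reaches L-position 0 → W
n=12: reaches L-position 9 → W
n=13: reaches L-position 0 → W
n=14: only reaches 7(W), 12(W), 13(W), all W → L
n=15: reaches L-position 14 → W
n=16: reaches L-position 14 → W
n=17: reaches L-position 0 → W
n=18: reaches L-position 9 → W
n=19: reaches L-position 0 → W
n=20: only reaches 10(W), 15(W), 16(W), 18(W), 19(W), all W → L
n=21: reaches L-position 14 → W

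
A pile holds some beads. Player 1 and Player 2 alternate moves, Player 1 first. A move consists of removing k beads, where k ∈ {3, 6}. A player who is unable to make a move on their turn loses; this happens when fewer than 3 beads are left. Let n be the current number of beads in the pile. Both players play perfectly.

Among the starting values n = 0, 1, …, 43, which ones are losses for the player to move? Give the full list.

Work bottom-up. With no move the player to move loses. Otherwise the position is W if at least one move leads to an L position for the opponent, and L if every move leads to a W.
n=0: no move → L
n=1: no move → L
n=2: no move → L
n=3: can move to 0, which is L ⇒ W
n=4: can move to 1, which is L ⇒ W
n=5: can move to 2, which is L ⇒ W
n=6: can move to 0, which is L ⇒ W
n=7: can move to 1, which is L ⇒ W
n=8: can move to 2, which is L ⇒ W
n=9: moves to 6(W), 3(W); every one is W ⇒ L
n=10: moves to 7(W), 4(W); every one is W ⇒ L
n=11: moves to 8(W), 5(W); every one is W ⇒ L
n=12: can move to 9, which is L ⇒ W
n=13: can move to 10, which is L ⇒ W
n=14: can move to 11, which is L ⇒ W
n=15: can move to 9, which is L ⇒ W
n=16: can move to 10, which is L ⇒ W
n=17: can move to 11, which is L ⇒ W
n=18: moves to 15(W), 12(W); every one is W ⇒ L
n=19: moves to 16(W), 13(W); every one is W ⇒ L
n=20: moves to 17(W), 14(W); every one is W ⇒ L
n=21: can move to 18, which is L ⇒ W
n=22: can move to 19, which is L ⇒ W
n=23: can move to 20, which is L ⇒ W
n=24: can move to 18, which is L ⇒ W
n=25: can move to 19, which is L ⇒ W
n=26: can move to 20, which is L ⇒ W
n=27: moves to 24(W), 21(W); every one is W ⇒ L
n=28: moves to 25(W), 22(W); every one is W ⇒ L
n=29: moves to 26(W), 23(W); every one is W ⇒ L
n=30: can move to 27, which is L ⇒ W
n=31: can move to 28, which is L ⇒ W
n=32: can move to 29, which is L ⇒ W
n=33: can move to 27, which is L ⇒ W
n=34: can move to 28, which is L ⇒ W
n=35: can move to 29, which is L ⇒ W
n=36: moves to 33(W), 30(W); every one is W ⇒ L
n=37: moves to 34(W), 31(W); every one is W ⇒ L
n=38: moves to 35(W), 32(W); every one is W ⇒ L
n=39: can move to 36, which is L ⇒ W
n=40: can move to 37, which is L ⇒ W
n=41: can move to 38, which is L ⇒ W
n=42: can move to 36, which is L ⇒ W
n=43: can move to 37, which is L ⇒ W
Reading off the rows marked L gives the requested list; there are 15 such values of n.

0, 1, 2, 9, 10, 11, 18, 19, 20, 27, 28, 29, 36, 37, 38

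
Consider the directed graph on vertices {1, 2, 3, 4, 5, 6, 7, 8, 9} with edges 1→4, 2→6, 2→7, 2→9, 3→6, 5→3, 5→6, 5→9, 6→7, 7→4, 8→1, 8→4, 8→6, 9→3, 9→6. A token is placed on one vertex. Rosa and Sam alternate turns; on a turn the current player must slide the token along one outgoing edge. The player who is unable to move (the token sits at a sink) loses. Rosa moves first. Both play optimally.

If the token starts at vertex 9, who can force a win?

Rosa wins.

Work bottom-up. With no move the player to move loses. Otherwise the position is W if at least one move leads to an L position for the opponent, and L if every move leads to a W.
Every edge goes from a vertex to one that appears earlier in the order 4, 7, 6, 3, 1, 9, 2, 5, 8, so processing vertices in that order labels each vertex after all of its successors.
4: no outgoing edge → L
7: W (go to 4, an L position)
6: L (sole option 7(W) is W)
3: W (go to 6, an L position)
1: W (go to 4, an L position)
9: W (go to 6, an L position)
2: W (go to 6, an L position)
5: W (go to 6, an L position)
8: W (go to 6, an L position)
The starting position 9 is W: Rosa should move to 6, handing over an L position.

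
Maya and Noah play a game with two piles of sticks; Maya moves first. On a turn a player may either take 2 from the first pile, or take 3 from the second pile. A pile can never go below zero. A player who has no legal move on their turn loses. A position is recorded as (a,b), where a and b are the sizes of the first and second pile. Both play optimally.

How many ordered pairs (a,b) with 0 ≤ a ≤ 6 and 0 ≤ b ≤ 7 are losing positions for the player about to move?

Classify positions by backward induction: terminal positions (no move available) are L. From any other position, the mover wins iff some move reaches an L.
Every move lowers a or b (never raises either), so fill the grid row by row in increasing a, and left to right within a row: each cell's successors are then already labelled.
      b=0  b=1  b=2  b=3  b=4  b=5  b=6  b=7
a=0:    L    L    L    W    W    W    L    L
a=1:    L    L    L    W    W    W    L    L
a=2:    W    W    W    L    L    L    W    W
a=3:    W    W    W    L    L    L    W    W
a=4:    L    L    L    W    W    W    L    L
a=5:    L    L    L    W    W    W    L    L
a=6:    W    W    W    L    L    L    W    W
Cells with no legal move (terminal, hence L): (0,0), (0,1), (0,2), (1,0), (1,1), (1,2).
The remaining L cells, each justified by listing all of its moves:
(0,6): only reaches (0,3)(W), which is W → L
(0,7): only reaches (0,4)(W), which is W → L
(1,6): only reaches (1,3)(W), which is W → L
(1,7): only reaches (1,4)(W), which is W → L
(2,3): only reaches (0,3)(W), (2,0)(W), all W → L
(2,4): only reaches (0,4)(W), (2,1)(W), all W → L
(2,5): only reaches (0,5)(W), (2,2)(W), all W → L
(3,3): only reaches (1,3)(W), (3,0)(W), all W → L
(3,4): only reaches (1,4)(W), (3,1)(W), all W → L
(3,5): only reaches (1,5)(W), (3,2)(W), all W → L
(4,0): only reaches (2,0)(W), which is W → L
(4,1): only reaches (2,1)(W), which is W → L
(4,2): only reaches (2,2)(W), which is W → L
(4,6): only reaches (2,6)(W), (4,3)(W), all W → L
(4,7): only reaches (2,7)(W), (4,4)(W), all W → L
(5,0): only reaches (3,0)(W), which is W → L
(5,1): only reaches (3,1)(W), which is W → L
(5,2): only reaches (3,2)(W), which is W → L
(5,6): only reaches (3,6)(W), (5,3)(W), all W → L
(5,7): only reaches (3,7)(W), (5,4)(W), all W → L
(6,3): only reaches (4,3)(W), (6,0)(W), all W → L
(6,4): only reaches (4,4)(W), (6,1)(W), all W → L
(6,5): only reaches (4,5)(W), (6,2)(W), all W → L
Every other cell has at least one move into one of the L cells above, so it is W.
L cells per row: a=0: 5, a=1: 5, a=2: 3, a=3: 3, a=4: 5, a=5: 5, a=6: 3; total 29.

29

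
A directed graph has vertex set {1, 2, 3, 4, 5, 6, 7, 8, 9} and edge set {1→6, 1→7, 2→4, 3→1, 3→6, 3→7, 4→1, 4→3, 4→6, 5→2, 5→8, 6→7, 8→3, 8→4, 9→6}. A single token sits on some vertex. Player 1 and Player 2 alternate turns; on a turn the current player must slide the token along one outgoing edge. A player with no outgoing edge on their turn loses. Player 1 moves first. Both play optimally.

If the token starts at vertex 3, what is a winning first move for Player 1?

Move to 7.

Classify positions by backward induction: terminal positions (no move available) are L. From any other position, the mover wins iff some move reaches an L.
Every edge goes from a vertex to one that appears earlier in the order 7, 6, 1, 3, 4, 9, 8, 2, 5, so processing vertices in that order labels each vertex after all of its successors.
7: no outgoing edge → L
6: can move to 7, which is L ⇒ W
1: can move to 7, which is L ⇒ W
3: can move to 7, which is L ⇒ W
4: moves to 3(W), 1(W), 6(W); every one is W ⇒ L
9: the only move is to 6(W), a W ⇒ L
8: can move to 4, which is L ⇒ W
2: can move to 4, which is L ⇒ W
5: moves to 2(W), 8(W); every one is W ⇒ L
From 3, the L positions reachable in one move are: 7.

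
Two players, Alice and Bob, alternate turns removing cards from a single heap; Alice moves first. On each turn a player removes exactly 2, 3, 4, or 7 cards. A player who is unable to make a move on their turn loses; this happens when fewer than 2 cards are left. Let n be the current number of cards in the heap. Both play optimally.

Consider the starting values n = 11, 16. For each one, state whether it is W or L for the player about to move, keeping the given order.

11: L, 16: W

Work bottom-up. With no move the player to move loses. Otherwise the position is W if at least one move leads to an L position for the opponent, and L if every move leads to a W.
n=0: no move → L
n=1: no move → L
n=2: can move to 0, which is L ⇒ W
n=3: can move to 1, which is L ⇒ W
n=4: can move to 1, which is L ⇒ W
n=5: can move to 1, which is L ⇒ W
n=6: moves to 4(W), 3(W), 2(W); every one is W ⇒ L
n=7: can move to 0, which is L ⇒ W
n=8: can move to 6, which is L ⇒ W
n=9: can move to 6, which is L ⇒ W
n=10: can move to 6, which is L ⇒ W
n=11: moves to 9(W), 8(W), 7(W), 4(W); every one is W ⇒ L
n=12: moves to 10(W), 9(W), 8(W), 5(W); every one is W ⇒ L
n=13: can move to 11, which is L ⇒ W
n=14: can move to 12, which is L ⇒ W
n=15: can move to 12, which is L ⇒ W
n=16: can move to 12, which is L ⇒ W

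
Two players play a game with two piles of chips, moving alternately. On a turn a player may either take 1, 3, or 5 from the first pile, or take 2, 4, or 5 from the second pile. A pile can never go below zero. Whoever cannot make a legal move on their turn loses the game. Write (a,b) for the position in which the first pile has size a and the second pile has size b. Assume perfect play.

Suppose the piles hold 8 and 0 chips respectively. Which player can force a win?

The second player wins.

Work bottom-up. With no move the player to move loses. Otherwise the position is W if at least one move leads to an L position for the opponent, and L if every move leads to a W.
No move ever increases a pile, so every position that can arise here has a ≤ 8 and b ≤ 0; it is enough to label the cells with 0 ≤ a ≤ 8 and 0 ≤ b ≤ 0.
Every move lowers a or b (never raises either), so fill the grid row by row in increasing a, and left to right within a row: each cell's successors are then already labelled.
      b=0
a=0:    L
a=1:    W
a=2:    L
a=3:    W
a=4:    L
a=5:    W
a=6:    L
a=7:    W
a=8:    L
Cells with no legal move (terminal, hence L): (0,0).
The remaining L cells, each justified by listing all of its moves:
(2,0): L (sole option (1,0)(W) is W)
(4,0): L (options (3,0)(W), (1,0)(W) are all W)
(6,0): L (options (5,0)(W), (3,0)(W), (1,0)(W) are all W)
(8,0): L (options (7,0)(W), (5,0)(W), (3,0)(W) are all W)
Every other cell has at least one move into one of the L cells above, so it is W.
Every move from (8,0) reaches a W position, so the mover loses.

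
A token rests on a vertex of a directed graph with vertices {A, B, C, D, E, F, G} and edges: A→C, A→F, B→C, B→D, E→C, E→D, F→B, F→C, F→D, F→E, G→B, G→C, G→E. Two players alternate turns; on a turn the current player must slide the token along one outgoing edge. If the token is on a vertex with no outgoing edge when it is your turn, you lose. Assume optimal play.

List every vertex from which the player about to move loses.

Positions with no move are L. A position that does have a move is losing for the player to move precisely when every available move leads to a winning position for the opponent. Fill in the labels:
Every edge goes from a vertex to one that appears earlier in the order D, C, B, E, G, F, A, so processing vertices in that order labels each vertex after all of its successors.
D: no outgoing edge → L
C: no outgoing edge → L
B: reaches L-position C → W
E: reaches L-position C → W
G: reaches L-position C → W
F: reaches L-position C → W
A: reaches L-position C → W
Reading off the rows marked L gives the requested list; there are 2 such vertices.

C, D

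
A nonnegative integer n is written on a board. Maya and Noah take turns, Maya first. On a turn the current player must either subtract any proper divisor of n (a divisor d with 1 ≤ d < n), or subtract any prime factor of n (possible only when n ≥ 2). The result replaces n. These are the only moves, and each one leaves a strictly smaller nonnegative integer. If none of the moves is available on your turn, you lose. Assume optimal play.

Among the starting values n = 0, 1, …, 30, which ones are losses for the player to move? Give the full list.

Use the standard recursion: the mover loses at a terminal position; elsewhere, the mover wins exactly when some move hands the opponent an L position.
n=0: no move → L
n=1: no move → L
n=2: can move to 0, which is L ⇒ W
n=3: can move to 0, which is L ⇒ W
n=4: moves to 2(W), 3(W); every one is W ⇒ L
n=5: can move to 0, which is L ⇒ W
n=6: can move to 4, which is L ⇒ W
n=7: can move to 0, which is L ⇒ W
n=8: can move to 4, which is L ⇒ W
n=9: moves to 6(W), 8(W); every one is W ⇒ L
n=10: can move to 9, which is L ⇒ W
n=11: can move to 0, which is L ⇒ W
n=12: can move to 9, which is L ⇒ W
n=13: can move to 0, which is L ⇒ W
n=14: moves to 7(W), 12(W), 13(W); every one is W ⇒ L
n=15: can move to 14, which is L ⇒ W
n=16: can move to 14, which is L ⇒ W
n=17: can move to 0, which is L ⇒ W
n=18: can move to 9, which is L ⇒ W
n=19: can move to 0, which is L ⇒ W
n=20: moves to 10(W), 15(W), 16(W), 18(W), 19(W); every one is W ⇒ L
n=21: can move to 14, which is L ⇒ W
n=22: can move to 20, which is L ⇒ W
n=23: can move to 0, which is L ⇒ W
n=24: can move to 20, which is L ⇒ W
n=25: can move to 20, which is L ⇒ W
n=26: moves to 13(W), 24(W), 25(W); every one is W ⇒ L
n=27: can move to 26, which is L ⇒ W
n=28: can move to 14, which is L ⇒ W
n=29: can move to 0, which is L ⇒ W
n=30: can move to 20, which is L ⇒ W
The losing starting values of n are exactly the entries labelled L in this table (7 of them).

0, 1, 4, 9, 14, 20, 26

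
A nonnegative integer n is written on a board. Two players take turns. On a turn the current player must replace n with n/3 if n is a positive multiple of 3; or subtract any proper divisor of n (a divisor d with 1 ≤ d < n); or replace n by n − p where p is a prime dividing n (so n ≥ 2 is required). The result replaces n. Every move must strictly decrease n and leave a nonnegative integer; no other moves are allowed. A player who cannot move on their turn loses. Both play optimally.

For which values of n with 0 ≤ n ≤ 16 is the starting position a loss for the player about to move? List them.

Label each position W (a win for the player to move) or L (a loss). A position with no legal move is L; any other position is W exactly when some move reaches an L, and L when every move reaches a W.
n=0: no move → L
n=1: no move → L
n=2: reaches L-position 0 → W
n=3: reaches L-position 0 → W
n=4: only reaches 2(W), 3(W), all W → L
n=5: reaches L-position 0 → W
n=6: reaches L-position 4 → W
n=7: reaches L-position 0 → W
n=8: reaches L-position 4 → W
n=9: only reaches 3(W), 6(W), 8(W), all W → L
n=10: reaches L-position 9 → W
n=11: reaches L-position 0 → W
n=12: reaches L-position 4 → W
n=13: reaches L-position 0 → W
n=14: only reaches 7(W), 12(W), 13(W), all W → L
n=15: reaches L-position 14 → W
n=16: reaches L-position 14 → W
The losing starting values of n are exactly the entries labelled L in this table (5 of them).

0, 1, 4, 9, 14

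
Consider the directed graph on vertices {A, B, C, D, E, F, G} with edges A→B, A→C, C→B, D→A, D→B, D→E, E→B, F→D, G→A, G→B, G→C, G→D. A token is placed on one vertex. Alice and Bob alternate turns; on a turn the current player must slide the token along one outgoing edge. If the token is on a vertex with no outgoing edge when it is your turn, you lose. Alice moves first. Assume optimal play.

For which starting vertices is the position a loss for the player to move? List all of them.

B, F

Label each position W (a win for the player to move) or L (a loss). A position with no legal move is L; any other position is W exactly when some move reaches an L, and L when every move reaches a W.
Every edge goes from a vertex to one that appears earlier in the order B, C, A, E, D, G, F, so processing vertices in that order labels each vertex after all of its successors.
B: no outgoing edge → L
C: reaches L-position B → W
A: reaches L-position B → W
E: reaches L-position B → W
D: reaches L-position B → W
G: reaches L-position B → W
F: only reaches D(W), which is W → L
The losing starting vertices are exactly the entries labelled L in this table (2 of them).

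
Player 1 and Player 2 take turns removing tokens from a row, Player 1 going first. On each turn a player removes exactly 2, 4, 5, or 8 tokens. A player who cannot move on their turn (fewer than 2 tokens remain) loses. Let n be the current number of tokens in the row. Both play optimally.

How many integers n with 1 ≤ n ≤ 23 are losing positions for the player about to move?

Build the W/L table. Terminal = L. A non-terminal position is W if it has a move to some L; otherwise it is L.
n=0: no move → L
n=1: no move → L
n=2: reaches L-position 0 → W
n=3: reaches L-position 1 → W
n=4: reaches L-position 0 → W
n=5: reaches L-position 1 → W
n=6: reaches L-position 1 → W
n=7: only reaches 5(W), 3(W), 2(W), all W → L
n=8: reaches L-position 0 → W
n=9: reaches L-position 7 → W
n=10: only reaches 8(W), 6(W), 5(W), 2(W), all W → L
n=11: reaches L-position 7 → W
n=12: reaches L-position 10 → W
n=13: only reaches 11(W), 9(W), 8(W), 5(W), all W → L
n=14: reaches L-position 10 → W
n=15: reaches L-position 13 → W
n=16: only reaches 14(W), 12(W), 11(W), 8(W), all W → L
n=17: reaches L-position 13 → W
n=18: reaches L-position 16 → W
n=19: only reaches 17(W), 15(W), 14(W), 11(W), all W → L
n=20: reaches L-position 16 → W
n=21: reaches L-position 19 → W
n=22: only reaches 20(W), 18(W), 17(W), 14(W), all W → L
n=23: reaches L-position 19 → W
L entries with 1 ≤ n ≤ 23 (n=0 is outside the asked range and is not counted): n = 1, 7, 10, 13, 16, 19, 22; that makes 7.

7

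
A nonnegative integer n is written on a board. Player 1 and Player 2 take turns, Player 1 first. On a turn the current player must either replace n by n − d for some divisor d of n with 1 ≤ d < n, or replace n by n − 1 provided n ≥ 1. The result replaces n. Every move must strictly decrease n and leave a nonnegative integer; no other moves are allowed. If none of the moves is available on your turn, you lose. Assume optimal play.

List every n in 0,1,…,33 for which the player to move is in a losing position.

0, 2, 5, 7, 9, 11, 13, 15, 17, 19, 21, 23, 25, 27, 29, 31, 33

Compute win/loss labels from the base case upward. A position with no move is L. Any other position is W if it can reach an L in one move, else L.
n=0: no move → L
n=1: can move to 0, which is L ⇒ W
n=2: the only move is to 1(W), a W ⇒ L
n=3: can move to 2, which is L ⇒ W
n=4: can move to 2, which is L ⇒ W
n=5: the only move is to 4(W), a W ⇒ L
n=6: can move to 5, which is L ⇒ W
n=7: the only move is to 6(W), a W ⇒ L
n=8: can move to 7, which is L ⇒ W
n=9: moves to 6(W), 8(W); every one is W ⇒ L
n=10: can move to 5, which is L ⇒ W
n=11: the only move is to 10(W), a W ⇒ L
n=12: can move to 9, which is L ⇒ W
n=13: the only move is to 12(W), a W ⇒ L
n=14: can move to 7, which is L ⇒ W
n=15: moves to 10(W), 12(W), 14(W); every one is W ⇒ L
n=16: can move to 15, which is L ⇒ W
n=17: the only move is to 16(W), a W ⇒ L
n=18: can move to 9, which is L ⇒ W
n=19: the only move is to 18(W), a W ⇒ L
n=20: can move to 15, which is L ⇒ W
n=21: moves to 14(W), 18(W), 20(W); every one is W ⇒ L
n=22: can move to 11, which is L ⇒ W
n=23: the only move is to 22(W), a W ⇒ L
n=24: can move to 21, which is L ⇒ W
n=25: moves to 20(W), 24(W); every one is W ⇒ L
n=26: can move to 13, which is L ⇒ W
n=27: moves to 18(W), 24(W), 26(W); every one is W ⇒ L
n=28: can move to 21, which is L ⇒ W
n=29: the only move is to 28(W), a W ⇒ L
n=30: can move to 15, which is L ⇒ W
n=31: the only move is to 30(W), a W ⇒ L
n=32: can move to 31, which is L ⇒ W
n=33: moves to 22(W), 30(W), 32(W); every one is W ⇒ L
Reading off the rows marked L gives the requested list; there are 17 such values of n.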